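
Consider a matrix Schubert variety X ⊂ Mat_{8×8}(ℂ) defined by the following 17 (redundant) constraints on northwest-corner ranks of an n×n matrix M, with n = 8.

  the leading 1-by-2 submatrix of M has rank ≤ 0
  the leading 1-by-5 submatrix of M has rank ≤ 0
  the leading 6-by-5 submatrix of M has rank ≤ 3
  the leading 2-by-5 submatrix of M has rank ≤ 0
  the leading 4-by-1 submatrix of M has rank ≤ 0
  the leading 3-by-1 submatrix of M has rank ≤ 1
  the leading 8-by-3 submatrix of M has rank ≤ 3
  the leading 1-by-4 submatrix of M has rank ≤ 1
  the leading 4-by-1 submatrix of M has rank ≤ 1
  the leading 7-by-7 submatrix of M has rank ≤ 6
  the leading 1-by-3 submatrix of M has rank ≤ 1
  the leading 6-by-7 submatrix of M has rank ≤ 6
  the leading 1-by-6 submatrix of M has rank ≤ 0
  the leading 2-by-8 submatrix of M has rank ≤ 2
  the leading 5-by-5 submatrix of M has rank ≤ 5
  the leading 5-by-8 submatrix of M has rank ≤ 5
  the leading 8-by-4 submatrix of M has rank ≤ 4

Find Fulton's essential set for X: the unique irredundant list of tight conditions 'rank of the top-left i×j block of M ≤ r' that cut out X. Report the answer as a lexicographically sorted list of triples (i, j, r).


The tightest implied rank at each (i,j), from the 17 conditions:

  R[1]: 0  0  0  0  0  0  1  1
  R[2]: 0  0  0  0  0  1  2  2
  R[3]: 0  1  1  1  1  2  3  3
  R[4]: 0  1  2  2  2  3  4  4
  R[5]: 1  2  3  3  3  4  5  5
  R[6]: 1  2  3  3  3  4  5  6
  R[7]: 1  2  3  4  4  5  6  7
  R[8]: 1  2  3  4  5  6  7  8

giving w = (7, 6, 2, 3, 1, 8, 4, 5) via Δ²R.

Rothe diagram D(w) (15 cells), 4 SE-corners (essential conditions):

[(1, 6, 0), (2, 5, 0), (4, 1, 0), (6, 5, 3)]


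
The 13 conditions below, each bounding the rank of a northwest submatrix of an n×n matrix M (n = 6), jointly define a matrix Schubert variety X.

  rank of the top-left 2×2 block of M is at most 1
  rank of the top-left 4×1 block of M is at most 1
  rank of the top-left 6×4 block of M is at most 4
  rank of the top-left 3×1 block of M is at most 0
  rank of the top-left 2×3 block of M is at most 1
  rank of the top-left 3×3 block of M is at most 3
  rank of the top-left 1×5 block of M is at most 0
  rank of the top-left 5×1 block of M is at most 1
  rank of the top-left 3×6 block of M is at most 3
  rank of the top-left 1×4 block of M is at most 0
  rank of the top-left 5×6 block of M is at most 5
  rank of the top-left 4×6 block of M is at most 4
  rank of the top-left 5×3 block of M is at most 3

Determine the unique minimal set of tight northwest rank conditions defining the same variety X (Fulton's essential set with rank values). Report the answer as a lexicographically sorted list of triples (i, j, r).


The tightest implied rank at each (i,j), from the 13 conditions:

  R[1]: 0 | 0 | 0 | 0 | 0 | 1
  R[2]: 0 | 1 | 1 | 1 | 1 | 2
  R[3]: 0 | 1 | 2 | 2 | 2 | 3
  R[4]: 1 | 2 | 3 | 3 | 3 | 4
  R[5]: 1 | 2 | 3 | 4 | 4 | 5
  R[6]: 1 | 2 | 3 | 4 | 5 | 6

second differences of R give the permutation w = (6, 2, 3, 1, 4, 5).

Rothe diagram D(w) (7 cells), 2 SE-corners (essential conditions):

[(1, 5, 0), (3, 1, 0)]


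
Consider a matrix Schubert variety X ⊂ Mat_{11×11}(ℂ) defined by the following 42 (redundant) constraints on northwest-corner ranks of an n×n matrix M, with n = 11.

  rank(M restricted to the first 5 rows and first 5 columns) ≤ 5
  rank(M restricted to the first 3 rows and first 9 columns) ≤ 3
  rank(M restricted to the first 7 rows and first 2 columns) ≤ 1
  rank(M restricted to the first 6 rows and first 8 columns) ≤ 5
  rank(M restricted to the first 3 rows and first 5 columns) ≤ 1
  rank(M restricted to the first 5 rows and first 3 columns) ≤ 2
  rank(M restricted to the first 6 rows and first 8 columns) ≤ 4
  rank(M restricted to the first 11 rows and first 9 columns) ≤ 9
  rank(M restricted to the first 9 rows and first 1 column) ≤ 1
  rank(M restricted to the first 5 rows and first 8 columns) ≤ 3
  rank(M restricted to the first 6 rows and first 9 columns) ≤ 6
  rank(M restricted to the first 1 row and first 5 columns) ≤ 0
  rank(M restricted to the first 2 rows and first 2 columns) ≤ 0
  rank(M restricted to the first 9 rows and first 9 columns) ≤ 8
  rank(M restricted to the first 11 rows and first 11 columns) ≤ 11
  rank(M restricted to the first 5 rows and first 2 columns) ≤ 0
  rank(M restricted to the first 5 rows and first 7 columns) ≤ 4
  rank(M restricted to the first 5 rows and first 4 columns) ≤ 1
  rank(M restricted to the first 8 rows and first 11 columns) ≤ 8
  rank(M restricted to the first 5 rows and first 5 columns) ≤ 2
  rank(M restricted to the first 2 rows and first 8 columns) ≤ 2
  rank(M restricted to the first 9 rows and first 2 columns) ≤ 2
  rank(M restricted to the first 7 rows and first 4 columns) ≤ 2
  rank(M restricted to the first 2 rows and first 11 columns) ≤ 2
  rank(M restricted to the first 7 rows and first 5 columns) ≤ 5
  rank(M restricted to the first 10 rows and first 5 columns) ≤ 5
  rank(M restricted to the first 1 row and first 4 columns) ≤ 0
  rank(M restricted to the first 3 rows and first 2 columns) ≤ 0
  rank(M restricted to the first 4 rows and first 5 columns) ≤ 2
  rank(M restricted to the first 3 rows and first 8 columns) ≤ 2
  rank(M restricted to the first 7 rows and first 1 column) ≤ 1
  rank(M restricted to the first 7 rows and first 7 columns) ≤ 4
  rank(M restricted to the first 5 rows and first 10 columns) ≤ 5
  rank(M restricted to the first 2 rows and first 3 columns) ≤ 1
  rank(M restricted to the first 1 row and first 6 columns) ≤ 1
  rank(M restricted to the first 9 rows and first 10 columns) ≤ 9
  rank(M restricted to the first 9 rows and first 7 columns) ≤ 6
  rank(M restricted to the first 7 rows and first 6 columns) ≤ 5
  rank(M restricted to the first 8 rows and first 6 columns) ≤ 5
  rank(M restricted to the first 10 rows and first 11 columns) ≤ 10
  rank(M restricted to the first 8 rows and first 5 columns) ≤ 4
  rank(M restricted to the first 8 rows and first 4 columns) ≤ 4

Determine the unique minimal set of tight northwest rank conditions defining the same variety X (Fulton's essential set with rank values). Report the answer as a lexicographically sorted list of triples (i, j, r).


Rank table r_w(11×11) implied by the 42 constraints:

  row 1: 0  0  0  0  0  1  1  1  1  1  1
  row 2: 0  0  1  1  1  2  2  2  2  2  2
  row 3: 0  0  1  1  1  2  2  2  3  3  3
  row 4: 0  0  1  1  2  3  3  3  4  4  4
  row 5: 0  0  1  1  2  3  3  3  4  5  5
  row 6: 1  1  2  2  3  4  4  4  5  6  6
  row 7: 1  1  2  2  3  4  4  5  6  7  7
  row 8: 1  2  3  3  4  5  5  6  7  8  8
  row 9: 1  2  3  4  5  6  6  7  8  9  9
  row 10: 1  2  3  4  5  6  7  8  9  10  10
  row 11: 1  2  3  4  5  6  7  8  9  10  11

reading off 1-entries of Δ²R: w = (6, 3, 9, 5, 10, 1, 8, 2, 4, 7, 11).

Rothe diagram D(w) (24 cells), 9 SE-corners (essential conditions):

[(1, 5, 0), (3, 5, 1), (3, 8, 2), (5, 2, 0), (5, 4, 1), (5, 8, 3), (7, 2, 1), (7, 4, 2), (7, 7, 4)]


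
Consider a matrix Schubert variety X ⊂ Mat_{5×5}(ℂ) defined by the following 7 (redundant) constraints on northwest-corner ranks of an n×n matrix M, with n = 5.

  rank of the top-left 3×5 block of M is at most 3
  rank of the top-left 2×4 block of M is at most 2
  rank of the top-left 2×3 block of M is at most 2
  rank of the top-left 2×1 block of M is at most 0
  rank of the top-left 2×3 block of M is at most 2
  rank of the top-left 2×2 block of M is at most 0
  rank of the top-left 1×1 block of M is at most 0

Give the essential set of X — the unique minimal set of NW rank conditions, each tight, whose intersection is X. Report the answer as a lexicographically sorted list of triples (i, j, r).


Recovering R(i,j) via the rank-extension bound from the 7 conditions:

  row 1: 0  0  1  1  1
  row 2: 0  0  1  2  2
  row 3: 1  1  2  3  3
  row 4: 1  2  3  4  4
  row 5: 1  2  3  4  5

the unique w with this rank table is (3, 4, 1, 2, 5).

ℓ(w)=4; the 1 essential cell (i,j,r):

[(2, 2, 0)]


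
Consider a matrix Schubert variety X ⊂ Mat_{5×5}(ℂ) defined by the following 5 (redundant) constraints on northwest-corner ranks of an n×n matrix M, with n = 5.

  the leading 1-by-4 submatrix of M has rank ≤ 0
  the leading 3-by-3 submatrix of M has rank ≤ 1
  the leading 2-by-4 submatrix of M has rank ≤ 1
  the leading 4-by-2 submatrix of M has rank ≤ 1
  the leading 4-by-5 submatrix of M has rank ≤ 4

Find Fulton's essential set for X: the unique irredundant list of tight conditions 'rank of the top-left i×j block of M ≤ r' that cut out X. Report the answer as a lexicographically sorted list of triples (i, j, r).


Rank table r_w(5×5) implied by the 5 constraints:

  0 | 0 | 0 | 0 | 1
  1 | 1 | 1 | 1 | 2
  1 | 1 | 1 | 2 | 3
  1 | 1 | 2 | 3 | 4
  1 | 2 | 3 | 4 | 5

second differences of R give the permutation w = (5, 1, 4, 3, 2).

D(w) has 7 cells with 3 SE-corners; essential set:

[(1, 4, 0), (3, 3, 1), (4, 2, 1)]


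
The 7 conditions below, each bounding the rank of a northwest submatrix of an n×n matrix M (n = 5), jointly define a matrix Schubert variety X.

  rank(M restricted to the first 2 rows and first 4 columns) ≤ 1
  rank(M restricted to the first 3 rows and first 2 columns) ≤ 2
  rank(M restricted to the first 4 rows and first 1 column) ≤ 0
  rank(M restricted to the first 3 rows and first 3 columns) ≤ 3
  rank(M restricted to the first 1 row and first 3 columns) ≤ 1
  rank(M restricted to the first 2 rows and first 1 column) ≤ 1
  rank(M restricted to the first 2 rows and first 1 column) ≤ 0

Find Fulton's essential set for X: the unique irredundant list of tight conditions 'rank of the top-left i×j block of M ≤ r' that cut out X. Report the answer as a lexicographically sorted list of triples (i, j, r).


Recovering R(i,j) via the rank-extension bound from the 7 conditions:

  i=1: 0 | 1 | 1 | 1 | 1
  i=2: 0 | 1 | 1 | 1 | 2
  i=3: 0 | 1 | 2 | 2 | 3
  i=4: 0 | 1 | 2 | 3 | 4
  i=5: 1 | 2 | 3 | 4 | 5

giving w = (2, 5, 3, 4, 1) via Δ²R.

Fulton essential set (2 of the 6 Rothe cells):

[(2, 4, 1), (4, 1, 0)]


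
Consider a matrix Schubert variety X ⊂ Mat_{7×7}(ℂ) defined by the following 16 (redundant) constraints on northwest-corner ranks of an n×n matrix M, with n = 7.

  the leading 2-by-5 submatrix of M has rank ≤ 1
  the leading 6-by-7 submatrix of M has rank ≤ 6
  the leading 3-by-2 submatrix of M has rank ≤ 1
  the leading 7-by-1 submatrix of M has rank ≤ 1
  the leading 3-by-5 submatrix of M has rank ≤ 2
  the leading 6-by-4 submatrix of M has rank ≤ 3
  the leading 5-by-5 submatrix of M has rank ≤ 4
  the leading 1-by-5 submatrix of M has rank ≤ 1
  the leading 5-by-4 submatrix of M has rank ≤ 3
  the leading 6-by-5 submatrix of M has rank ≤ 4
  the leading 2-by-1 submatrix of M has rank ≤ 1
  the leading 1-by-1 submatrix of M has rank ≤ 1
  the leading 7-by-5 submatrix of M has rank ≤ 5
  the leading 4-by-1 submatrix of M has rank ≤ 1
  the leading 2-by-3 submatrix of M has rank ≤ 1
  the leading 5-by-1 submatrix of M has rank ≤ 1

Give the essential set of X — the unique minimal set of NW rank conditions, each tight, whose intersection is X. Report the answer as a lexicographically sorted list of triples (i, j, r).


Rank table r_w(7×7) implied by the 16 constraints:

  R[1]: 1, 1, 1, 1, 1, 1, 1
  R[2]: 1, 1, 1, 1, 1, 2, 2
  R[3]: 1, 1, 2, 2, 2, 3, 3
  R[4]: 1, 2, 3, 3, 3, 4, 4
  R[5]: 1, 2, 3, 3, 4, 5, 5
  R[6]: 1, 2, 3, 3, 4, 5, 6
  R[7]: 1, 2, 3, 4, 5, 6, 7

hence w(1..7) = (1, 6, 3, 2, 5, 7, 4).

Rothe diagram D(w) (7 cells), 3 SE-corners (essential conditions):

[(2, 5, 1), (3, 2, 1), (6, 4, 3)]


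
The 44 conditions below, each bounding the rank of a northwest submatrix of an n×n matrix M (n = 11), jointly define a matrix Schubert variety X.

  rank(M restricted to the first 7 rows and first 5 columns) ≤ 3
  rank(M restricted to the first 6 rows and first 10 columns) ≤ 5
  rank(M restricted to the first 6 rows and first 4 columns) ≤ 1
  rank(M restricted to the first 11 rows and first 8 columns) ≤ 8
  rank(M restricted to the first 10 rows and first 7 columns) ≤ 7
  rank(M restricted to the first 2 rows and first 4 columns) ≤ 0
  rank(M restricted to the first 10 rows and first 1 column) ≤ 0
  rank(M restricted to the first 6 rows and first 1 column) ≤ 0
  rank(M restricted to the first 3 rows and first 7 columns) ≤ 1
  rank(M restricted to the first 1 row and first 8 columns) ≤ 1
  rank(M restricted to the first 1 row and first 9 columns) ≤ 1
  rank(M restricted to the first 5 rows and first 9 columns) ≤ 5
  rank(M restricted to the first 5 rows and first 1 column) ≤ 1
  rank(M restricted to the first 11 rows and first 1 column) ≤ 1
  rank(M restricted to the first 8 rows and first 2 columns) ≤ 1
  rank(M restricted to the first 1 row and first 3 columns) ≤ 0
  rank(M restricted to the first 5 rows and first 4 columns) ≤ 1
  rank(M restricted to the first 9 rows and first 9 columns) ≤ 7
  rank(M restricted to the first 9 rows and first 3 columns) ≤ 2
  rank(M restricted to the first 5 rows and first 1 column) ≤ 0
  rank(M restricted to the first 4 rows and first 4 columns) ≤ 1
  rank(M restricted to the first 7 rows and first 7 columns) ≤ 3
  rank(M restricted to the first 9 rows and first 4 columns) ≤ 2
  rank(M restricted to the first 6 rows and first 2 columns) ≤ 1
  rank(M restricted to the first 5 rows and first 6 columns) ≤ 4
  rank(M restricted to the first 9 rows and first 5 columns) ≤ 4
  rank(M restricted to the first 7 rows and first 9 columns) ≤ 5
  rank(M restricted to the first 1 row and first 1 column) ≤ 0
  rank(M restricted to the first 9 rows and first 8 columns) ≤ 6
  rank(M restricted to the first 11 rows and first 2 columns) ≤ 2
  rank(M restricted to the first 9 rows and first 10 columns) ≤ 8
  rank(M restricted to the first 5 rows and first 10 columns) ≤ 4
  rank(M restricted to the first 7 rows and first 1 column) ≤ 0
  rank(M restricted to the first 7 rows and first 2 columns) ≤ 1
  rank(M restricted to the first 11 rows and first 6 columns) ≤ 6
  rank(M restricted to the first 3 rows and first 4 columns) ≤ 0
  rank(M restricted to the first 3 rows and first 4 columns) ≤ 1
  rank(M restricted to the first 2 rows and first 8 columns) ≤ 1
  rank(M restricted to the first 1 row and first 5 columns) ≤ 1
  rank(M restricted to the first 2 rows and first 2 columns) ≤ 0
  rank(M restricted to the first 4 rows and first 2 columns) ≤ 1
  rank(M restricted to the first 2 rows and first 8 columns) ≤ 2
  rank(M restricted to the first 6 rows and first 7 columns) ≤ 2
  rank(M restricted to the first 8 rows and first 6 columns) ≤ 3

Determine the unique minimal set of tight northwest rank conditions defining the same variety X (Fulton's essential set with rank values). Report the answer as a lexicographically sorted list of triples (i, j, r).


Propagating the 44 rank bounds to every northwest block:

  row 1: 0 | 0 | 0 | 0 | 1 | 1 | 1 | 1 | 1 | 1 | 1
  row 2: 0 | 0 | 0 | 0 | 1 | 1 | 1 | 1 | 2 | 2 | 2
  row 3: 0 | 0 | 0 | 0 | 1 | 1 | 1 | 2 | 3 | 3 | 3
  row 4: 0 | 1 | 1 | 1 | 2 | 2 | 2 | 3 | 4 | 4 | 4
  row 5: 0 | 1 | 1 | 1 | 2 | 2 | 2 | 3 | 4 | 4 | 5
  row 6: 0 | 1 | 1 | 1 | 2 | 2 | 2 | 3 | 4 | 5 | 6
  row 7: 0 | 1 | 2 | 2 | 3 | 3 | 3 | 4 | 5 | 6 | 7
  row 8: 0 | 1 | 2 | 2 | 3 | 3 | 4 | 5 | 6 | 7 | 8
  row 9: 0 | 1 | 2 | 2 | 3 | 4 | 5 | 6 | 7 | 8 | 9
  row 10: 0 | 1 | 2 | 3 | 4 | 5 | 6 | 7 | 8 | 9 | 10
  row 11: 1 | 2 | 3 | 4 | 5 | 6 | 7 | 8 | 9 | 10 | 11

second differences of R give the permutation w = (5, 9, 8, 2, 11, 10, 3, 7, 6, 4, 1).

9 SE-corners of the 36-cell Rothe diagram give Ess(w):

[(2, 8, 1), (3, 4, 0), (3, 7, 1), (5, 10, 4), (6, 4, 1), (6, 7, 2), (8, 6, 3), (9, 4, 2), (10, 1, 0)]


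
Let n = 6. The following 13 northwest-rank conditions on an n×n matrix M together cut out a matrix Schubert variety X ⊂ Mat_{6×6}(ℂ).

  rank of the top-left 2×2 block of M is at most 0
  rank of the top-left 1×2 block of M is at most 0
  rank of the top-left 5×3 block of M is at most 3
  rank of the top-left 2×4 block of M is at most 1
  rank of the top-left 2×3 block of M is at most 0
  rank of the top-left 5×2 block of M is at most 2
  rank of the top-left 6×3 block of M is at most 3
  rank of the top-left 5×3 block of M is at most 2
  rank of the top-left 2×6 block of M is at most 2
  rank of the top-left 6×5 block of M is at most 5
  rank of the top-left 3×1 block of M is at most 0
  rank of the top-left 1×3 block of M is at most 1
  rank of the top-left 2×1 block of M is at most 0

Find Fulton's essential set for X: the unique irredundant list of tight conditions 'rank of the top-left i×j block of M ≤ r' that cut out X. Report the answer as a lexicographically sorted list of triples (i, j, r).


Rank table r_w(6×6) implied by the 13 constraints:

  i=1: 0  0  0  1  1  1
  i=2: 0  0  0  1  2  2
  i=3: 0  1  1  2  3  3
  i=4: 1  2  2  3  4  4
  i=5: 1  2  2  3  4  5
  i=6: 1  2  3  4  5  6

reading off 1-entries of Δ²R: w = (4, 5, 2, 1, 6, 3).

ℓ(w)=8; the 3 essential cells (i,j,r):

[(2, 3, 0), (3, 1, 0), (5, 3, 2)]


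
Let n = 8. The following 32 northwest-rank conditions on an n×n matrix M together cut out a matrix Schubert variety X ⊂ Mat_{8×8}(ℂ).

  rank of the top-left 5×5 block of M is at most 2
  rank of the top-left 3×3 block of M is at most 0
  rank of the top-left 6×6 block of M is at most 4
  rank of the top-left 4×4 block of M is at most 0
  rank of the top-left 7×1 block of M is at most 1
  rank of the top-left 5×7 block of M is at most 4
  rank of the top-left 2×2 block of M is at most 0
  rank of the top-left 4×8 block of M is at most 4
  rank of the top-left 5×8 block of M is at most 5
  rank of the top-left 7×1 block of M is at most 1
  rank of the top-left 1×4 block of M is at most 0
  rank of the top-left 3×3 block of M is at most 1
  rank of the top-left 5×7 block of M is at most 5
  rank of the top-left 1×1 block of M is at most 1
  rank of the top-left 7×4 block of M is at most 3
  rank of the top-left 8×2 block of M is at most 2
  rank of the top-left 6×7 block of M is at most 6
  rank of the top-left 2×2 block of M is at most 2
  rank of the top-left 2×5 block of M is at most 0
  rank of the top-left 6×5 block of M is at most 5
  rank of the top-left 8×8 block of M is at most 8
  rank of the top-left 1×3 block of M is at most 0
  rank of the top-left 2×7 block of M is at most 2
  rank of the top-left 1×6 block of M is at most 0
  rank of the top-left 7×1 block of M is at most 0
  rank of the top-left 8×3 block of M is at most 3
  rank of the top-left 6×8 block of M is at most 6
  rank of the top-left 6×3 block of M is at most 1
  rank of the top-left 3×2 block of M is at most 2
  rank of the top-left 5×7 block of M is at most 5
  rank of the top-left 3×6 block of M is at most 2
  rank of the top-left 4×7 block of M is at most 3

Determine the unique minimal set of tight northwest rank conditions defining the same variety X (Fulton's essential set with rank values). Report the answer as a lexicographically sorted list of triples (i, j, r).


Propagating the 32 rank bounds to every northwest block:

  0 0 0 0 0 0 1 1
  0 0 0 0 0 1 2 2
  0 0 0 0 1 2 3 3
  0 0 0 0 1 2 3 4
  0 1 1 1 2 3 4 5
  0 1 1 2 3 4 5 6
  0 1 2 3 4 5 6 7
  1 2 3 4 5 6 7 8

reading off 1-entries of Δ²R: w = (7, 6, 5, 8, 2, 4, 3, 1).

Fulton essential set (5 of the 23 Rothe cells):

[(1, 6, 0), (2, 5, 0), (4, 4, 0), (6, 3, 1), (7, 1, 0)]


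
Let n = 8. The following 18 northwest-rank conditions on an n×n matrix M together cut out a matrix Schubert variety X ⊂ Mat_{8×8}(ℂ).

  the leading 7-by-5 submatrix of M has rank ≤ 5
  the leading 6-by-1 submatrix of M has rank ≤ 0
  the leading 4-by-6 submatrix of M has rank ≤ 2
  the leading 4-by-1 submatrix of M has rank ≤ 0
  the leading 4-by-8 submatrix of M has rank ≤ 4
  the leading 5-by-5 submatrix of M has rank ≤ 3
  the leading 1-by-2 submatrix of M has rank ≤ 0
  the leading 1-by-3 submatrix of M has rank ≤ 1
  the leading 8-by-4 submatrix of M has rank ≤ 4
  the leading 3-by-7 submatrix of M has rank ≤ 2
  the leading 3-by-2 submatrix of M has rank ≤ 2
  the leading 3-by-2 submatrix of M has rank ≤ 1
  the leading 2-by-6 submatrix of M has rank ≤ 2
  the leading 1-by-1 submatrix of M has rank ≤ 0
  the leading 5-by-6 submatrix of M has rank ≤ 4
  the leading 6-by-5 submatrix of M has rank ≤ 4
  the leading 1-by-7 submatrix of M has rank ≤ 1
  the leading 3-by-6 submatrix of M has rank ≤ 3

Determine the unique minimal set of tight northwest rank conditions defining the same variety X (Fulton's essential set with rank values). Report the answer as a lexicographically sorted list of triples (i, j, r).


The tightest implied rank at each (i,j), from the 18 conditions:

  row 1: 0, 0, 1, 1, 1, 1, 1, 1
  row 2: 0, 1, 2, 2, 2, 2, 2, 2
  row 3: 0, 1, 2, 2, 2, 2, 2, 3
  row 4: 0, 1, 2, 2, 2, 2, 3, 4
  row 5: 0, 1, 2, 3, 3, 3, 4, 5
  row 6: 0, 1, 2, 3, 4, 4, 5, 6
  row 7: 1, 2, 3, 4, 5, 5, 6, 7
  row 8: 1, 2, 3, 4, 5, 6, 7, 8

giving w = (3, 2, 8, 7, 4, 5, 1, 6) via Δ²R.

Rothe diagram D(w) (14 cells), 4 SE-corners (essential conditions):

[(1, 2, 0), (3, 7, 2), (4, 6, 2), (6, 1, 0)]


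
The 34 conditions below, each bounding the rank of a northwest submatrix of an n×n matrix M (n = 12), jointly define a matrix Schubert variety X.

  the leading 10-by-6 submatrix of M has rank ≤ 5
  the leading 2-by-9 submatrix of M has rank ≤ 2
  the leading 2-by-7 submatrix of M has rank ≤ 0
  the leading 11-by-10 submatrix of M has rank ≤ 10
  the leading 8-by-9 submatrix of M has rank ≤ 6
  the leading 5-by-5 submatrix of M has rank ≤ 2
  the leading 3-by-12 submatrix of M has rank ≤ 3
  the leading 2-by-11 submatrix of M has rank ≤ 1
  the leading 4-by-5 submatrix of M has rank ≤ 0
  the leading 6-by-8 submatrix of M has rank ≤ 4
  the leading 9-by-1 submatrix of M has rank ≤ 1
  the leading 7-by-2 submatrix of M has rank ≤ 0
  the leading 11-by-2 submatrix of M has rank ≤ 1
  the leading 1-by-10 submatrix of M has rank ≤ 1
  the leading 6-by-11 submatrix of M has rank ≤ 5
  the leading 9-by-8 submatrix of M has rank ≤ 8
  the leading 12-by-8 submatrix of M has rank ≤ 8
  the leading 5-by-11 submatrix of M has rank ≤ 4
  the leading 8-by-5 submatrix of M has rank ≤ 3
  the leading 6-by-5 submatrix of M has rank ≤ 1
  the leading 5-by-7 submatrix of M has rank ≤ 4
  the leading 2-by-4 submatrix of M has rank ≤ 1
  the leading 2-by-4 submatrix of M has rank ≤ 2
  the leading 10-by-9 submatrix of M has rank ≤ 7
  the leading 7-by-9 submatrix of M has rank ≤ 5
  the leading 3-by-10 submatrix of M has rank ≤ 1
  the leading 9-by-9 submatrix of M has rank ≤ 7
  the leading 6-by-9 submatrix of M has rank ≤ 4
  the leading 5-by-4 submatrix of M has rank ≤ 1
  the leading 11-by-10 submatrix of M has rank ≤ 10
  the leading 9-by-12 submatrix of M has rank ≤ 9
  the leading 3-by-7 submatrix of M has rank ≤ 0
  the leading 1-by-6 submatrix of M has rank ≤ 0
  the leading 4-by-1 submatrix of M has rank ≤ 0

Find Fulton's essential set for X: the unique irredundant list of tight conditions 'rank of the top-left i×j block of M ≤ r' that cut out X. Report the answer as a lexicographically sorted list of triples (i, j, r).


Rank table r_w(12×12) implied by the 34 constraints:

  R[1]: 0 | 0 | 0 | 0 | 0 | 0 | 0 | 1 | 1 | 1 | 1 | 1
  R[2]: 0 | 0 | 0 | 0 | 0 | 0 | 0 | 1 | 1 | 1 | 1 | 2
  R[3]: 0 | 0 | 0 | 0 | 0 | 0 | 0 | 1 | 1 | 1 | 2 | 3
  R[4]: 0 | 0 | 0 | 0 | 0 | 1 | 1 | 2 | 2 | 2 | 3 | 4
  R[5]: 0 | 0 | 1 | 1 | 1 | 2 | 2 | 3 | 3 | 3 | 4 | 5
  R[6]: 0 | 0 | 1 | 1 | 1 | 2 | 3 | 4 | 4 | 4 | 5 | 6
  R[7]: 0 | 0 | 1 | 2 | 2 | 3 | 4 | 5 | 5 | 5 | 6 | 7
  R[8]: 1 | 1 | 2 | 3 | 3 | 4 | 5 | 6 | 6 | 6 | 7 | 8
  R[9]: 1 | 1 | 2 | 3 | 4 | 5 | 6 | 7 | 7 | 7 | 8 | 9
  R[10]: 1 | 1 | 2 | 3 | 4 | 5 | 6 | 7 | 7 | 8 | 9 | 10
  R[11]: 1 | 1 | 2 | 3 | 4 | 5 | 6 | 7 | 8 | 9 | 10 | 11
  R[12]: 1 | 2 | 3 | 4 | 5 | 6 | 7 | 8 | 9 | 10 | 11 | 12

giving w = (8, 12, 11, 6, 3, 7, 4, 1, 5, 10, 9, 2) via Δ²R.

Rothe diagram D(w) (43 cells), 8 SE-corners (essential conditions):

[(2, 11, 1), (3, 7, 0), (3, 10, 1), (4, 5, 0), (6, 5, 1), (7, 2, 0), (10, 9, 7), (11, 2, 1)]


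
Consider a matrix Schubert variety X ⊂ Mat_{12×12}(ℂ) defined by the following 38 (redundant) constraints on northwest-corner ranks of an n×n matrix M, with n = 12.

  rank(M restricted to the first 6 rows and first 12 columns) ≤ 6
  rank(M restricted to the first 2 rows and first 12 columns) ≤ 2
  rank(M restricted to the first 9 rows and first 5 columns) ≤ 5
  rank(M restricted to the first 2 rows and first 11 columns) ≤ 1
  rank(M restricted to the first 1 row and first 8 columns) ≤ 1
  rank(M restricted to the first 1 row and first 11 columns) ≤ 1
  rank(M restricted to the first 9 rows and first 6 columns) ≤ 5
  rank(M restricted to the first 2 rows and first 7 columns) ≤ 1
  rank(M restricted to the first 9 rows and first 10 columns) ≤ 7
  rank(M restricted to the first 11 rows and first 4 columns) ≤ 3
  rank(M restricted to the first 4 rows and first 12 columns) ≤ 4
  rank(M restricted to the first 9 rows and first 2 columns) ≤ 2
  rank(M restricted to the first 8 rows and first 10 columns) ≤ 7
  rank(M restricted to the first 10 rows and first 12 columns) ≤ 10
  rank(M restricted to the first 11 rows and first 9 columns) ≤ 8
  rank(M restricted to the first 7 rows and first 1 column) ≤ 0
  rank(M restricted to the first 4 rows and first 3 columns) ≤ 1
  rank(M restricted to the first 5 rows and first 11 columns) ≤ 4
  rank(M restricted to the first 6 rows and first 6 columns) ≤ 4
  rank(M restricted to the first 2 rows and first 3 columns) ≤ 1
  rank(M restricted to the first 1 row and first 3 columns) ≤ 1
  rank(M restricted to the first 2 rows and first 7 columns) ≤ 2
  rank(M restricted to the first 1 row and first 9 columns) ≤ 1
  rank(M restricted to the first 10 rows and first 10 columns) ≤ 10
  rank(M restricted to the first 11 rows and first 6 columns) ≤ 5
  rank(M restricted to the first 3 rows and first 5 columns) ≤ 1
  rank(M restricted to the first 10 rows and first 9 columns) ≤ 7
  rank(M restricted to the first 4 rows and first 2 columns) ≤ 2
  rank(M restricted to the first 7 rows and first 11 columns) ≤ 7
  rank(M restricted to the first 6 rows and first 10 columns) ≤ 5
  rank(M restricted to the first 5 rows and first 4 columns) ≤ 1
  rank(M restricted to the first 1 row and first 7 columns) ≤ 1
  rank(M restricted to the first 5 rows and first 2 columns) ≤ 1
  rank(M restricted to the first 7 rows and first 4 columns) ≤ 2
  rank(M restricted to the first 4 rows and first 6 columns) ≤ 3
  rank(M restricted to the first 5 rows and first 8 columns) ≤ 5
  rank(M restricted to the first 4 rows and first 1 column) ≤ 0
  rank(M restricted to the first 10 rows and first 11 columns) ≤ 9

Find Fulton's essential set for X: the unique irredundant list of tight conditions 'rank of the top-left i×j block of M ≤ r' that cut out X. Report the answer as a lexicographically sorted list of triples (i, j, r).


Reconstructing r_w from the 38 given conditions:

  R[1]: 0 | 1 | 1 | 1 | 1 | 1 | 1 | 1 | 1 | 1 | 1 | 1
  R[2]: 0 | 1 | 1 | 1 | 1 | 1 | 1 | 1 | 1 | 1 | 1 | 2
  R[3]: 0 | 1 | 1 | 1 | 1 | 2 | 2 | 2 | 2 | 2 | 2 | 3
  R[4]: 0 | 1 | 1 | 1 | 2 | 3 | 3 | 3 | 3 | 3 | 3 | 4
  R[5]: 0 | 1 | 1 | 1 | 2 | 3 | 4 | 4 | 4 | 4 | 4 | 5
  R[6]: 0 | 1 | 2 | 2 | 3 | 4 | 5 | 5 | 5 | 5 | 5 | 6
  R[7]: 0 | 1 | 2 | 2 | 3 | 4 | 5 | 6 | 6 | 6 | 6 | 7
  R[8]: 1 | 2 | 3 | 3 | 4 | 5 | 6 | 7 | 7 | 7 | 7 | 8
  R[9]: 1 | 2 | 3 | 3 | 4 | 5 | 6 | 7 | 7 | 7 | 8 | 9
  R[10]: 1 | 2 | 3 | 3 | 4 | 5 | 6 | 7 | 7 | 8 | 9 | 10
  R[11]: 1 | 2 | 3 | 3 | 4 | 5 | 6 | 7 | 8 | 9 | 10 | 11
  R[12]: 1 | 2 | 3 | 4 | 5 | 6 | 7 | 8 | 9 | 10 | 11 | 12

the unique w with this rank table is (2, 12, 6, 5, 7, 3, 8, 1, 11, 10, 9, 4).

D(w) has 30 cells with 8 SE-corners; essential set:

[(2, 11, 1), (3, 5, 1), (5, 4, 1), (7, 1, 0), (7, 4, 2), (9, 10, 7), (10, 9, 7), (11, 4, 3)]


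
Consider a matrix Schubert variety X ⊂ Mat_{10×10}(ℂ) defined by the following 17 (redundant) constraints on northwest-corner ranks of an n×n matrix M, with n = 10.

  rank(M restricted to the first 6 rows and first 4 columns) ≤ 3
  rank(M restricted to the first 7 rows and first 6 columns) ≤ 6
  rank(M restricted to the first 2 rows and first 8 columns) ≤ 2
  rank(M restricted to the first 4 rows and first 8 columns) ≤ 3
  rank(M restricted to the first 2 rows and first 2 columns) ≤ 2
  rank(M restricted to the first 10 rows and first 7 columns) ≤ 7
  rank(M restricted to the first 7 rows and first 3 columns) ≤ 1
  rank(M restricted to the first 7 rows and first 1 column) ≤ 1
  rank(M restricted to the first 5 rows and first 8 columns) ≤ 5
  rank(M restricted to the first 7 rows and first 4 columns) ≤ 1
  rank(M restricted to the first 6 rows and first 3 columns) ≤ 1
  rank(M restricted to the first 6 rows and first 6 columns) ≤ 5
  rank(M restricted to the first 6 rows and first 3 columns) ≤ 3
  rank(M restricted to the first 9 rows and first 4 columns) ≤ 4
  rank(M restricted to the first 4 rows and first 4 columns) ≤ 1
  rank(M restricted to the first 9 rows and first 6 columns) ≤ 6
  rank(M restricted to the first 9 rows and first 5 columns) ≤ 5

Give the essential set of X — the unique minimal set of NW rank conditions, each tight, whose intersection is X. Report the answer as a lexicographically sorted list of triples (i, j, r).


The tightest implied rank at each (i,j), from the 17 conditions:

  R[1]: 1, 1, 1, 1, 1, 1, 1, 1, 1, 1
  R[2]: 1, 1, 1, 1, 2, 2, 2, 2, 2, 2
  R[3]: 1, 1, 1, 1, 2, 3, 3, 3, 3, 3
  R[4]: 1, 1, 1, 1, 2, 3, 3, 3, 4, 4
  R[5]: 1, 1, 1, 1, 2, 3, 4, 4, 5, 5
  R[6]: 1, 1, 1, 1, 2, 3, 4, 5, 6, 6
  R[7]: 1, 1, 1, 1, 2, 3, 4, 5, 6, 7
  R[8]: 1, 2, 2, 2, 3, 4, 5, 6, 7, 8
  R[9]: 1, 2, 3, 3, 4, 5, 6, 7, 8, 9
  R[10]: 1, 2, 3, 4, 5, 6, 7, 8, 9, 10

giving w = (1, 5, 6, 9, 7, 8, 10, 2, 3, 4) via Δ²R.

2 SE-corners of the 20-cell Rothe diagram give Ess(w):

[(4, 8, 3), (7, 4, 1)]


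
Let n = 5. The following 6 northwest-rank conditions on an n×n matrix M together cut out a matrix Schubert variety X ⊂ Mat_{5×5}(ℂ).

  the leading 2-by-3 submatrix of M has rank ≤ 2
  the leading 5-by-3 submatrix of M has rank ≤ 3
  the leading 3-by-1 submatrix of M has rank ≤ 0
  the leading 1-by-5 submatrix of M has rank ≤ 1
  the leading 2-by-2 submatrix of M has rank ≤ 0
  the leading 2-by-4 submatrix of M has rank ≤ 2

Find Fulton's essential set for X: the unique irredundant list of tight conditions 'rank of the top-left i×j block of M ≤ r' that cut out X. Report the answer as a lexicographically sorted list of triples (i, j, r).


The tightest implied rank at each (i,j), from the 6 conditions:

  R[1]: 0  0  1  1  1
  R[2]: 0  0  1  2  2
  R[3]: 0  1  2  3  3
  R[4]: 1  2  3  4  4
  R[5]: 1  2  3  4  5

reading off 1-entries of Δ²R: w = (3, 4, 2, 1, 5).

Rothe diagram D(w) (5 cells), 2 SE-corners (essential conditions):

[(2, 2, 0), (3, 1, 0)]


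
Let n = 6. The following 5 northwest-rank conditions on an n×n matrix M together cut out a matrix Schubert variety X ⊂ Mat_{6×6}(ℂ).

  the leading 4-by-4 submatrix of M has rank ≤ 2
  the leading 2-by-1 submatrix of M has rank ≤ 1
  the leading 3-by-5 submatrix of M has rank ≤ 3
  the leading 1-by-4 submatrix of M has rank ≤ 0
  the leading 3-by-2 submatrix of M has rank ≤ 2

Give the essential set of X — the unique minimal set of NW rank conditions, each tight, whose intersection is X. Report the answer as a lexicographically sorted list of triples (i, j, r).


Propagating the 5 rank bounds to every northwest block:

  row 1: 0 0 0 0 1 1
  row 2: 1 1 1 1 2 2
  row 3: 1 2 2 2 3 3
  row 4: 1 2 2 2 3 4
  row 5: 1 2 3 3 4 5
  row 6: 1 2 3 4 5 6

reading off 1-entries of Δ²R: w = (5, 1, 2, 6, 3, 4).

Fulton essential set (2 of the 6 Rothe cells):

[(1, 4, 0), (4, 4, 2)]


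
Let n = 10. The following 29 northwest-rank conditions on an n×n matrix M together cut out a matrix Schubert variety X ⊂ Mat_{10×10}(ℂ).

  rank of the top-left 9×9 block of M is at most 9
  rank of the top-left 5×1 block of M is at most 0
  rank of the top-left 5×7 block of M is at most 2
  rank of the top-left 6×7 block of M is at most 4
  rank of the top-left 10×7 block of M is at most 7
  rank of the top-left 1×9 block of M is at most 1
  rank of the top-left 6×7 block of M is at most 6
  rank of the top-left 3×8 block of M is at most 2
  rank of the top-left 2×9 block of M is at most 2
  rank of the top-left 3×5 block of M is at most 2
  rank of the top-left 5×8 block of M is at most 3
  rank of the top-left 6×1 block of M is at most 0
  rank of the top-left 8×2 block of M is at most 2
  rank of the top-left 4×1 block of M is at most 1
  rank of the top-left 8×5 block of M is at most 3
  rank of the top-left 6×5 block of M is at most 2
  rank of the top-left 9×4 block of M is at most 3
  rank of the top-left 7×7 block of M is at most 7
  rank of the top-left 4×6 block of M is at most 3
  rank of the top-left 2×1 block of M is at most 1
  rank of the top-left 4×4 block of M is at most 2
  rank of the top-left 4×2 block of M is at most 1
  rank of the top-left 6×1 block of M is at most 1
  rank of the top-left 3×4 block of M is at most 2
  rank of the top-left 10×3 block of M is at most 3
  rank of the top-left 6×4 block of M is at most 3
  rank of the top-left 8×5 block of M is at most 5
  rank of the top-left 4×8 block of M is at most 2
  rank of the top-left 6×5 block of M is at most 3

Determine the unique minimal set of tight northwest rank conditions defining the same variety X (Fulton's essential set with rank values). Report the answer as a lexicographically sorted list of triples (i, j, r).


Reconstructing r_w from the 29 given conditions:

  R[1]: 0 1 1 1 1 1 1 1 1 1
  R[2]: 0 1 2 2 2 2 2 2 2 2
  R[3]: 0 1 2 2 2 2 2 2 3 3
  R[4]: 0 1 2 2 2 2 2 2 3 4
  R[5]: 0 1 2 2 2 2 2 3 4 5
  R[6]: 0 1 2 2 2 3 3 4 5 6
  R[7]: 1 2 3 3 3 4 4 5 6 7
  R[8]: 1 2 3 3 3 4 5 6 7 8
  R[9]: 1 2 3 3 4 5 6 7 8 9
  R[10]: 1 2 3 4 5 6 7 8 9 10

hence w(1..10) = (2, 3, 9, 10, 8, 6, 1, 7, 5, 4).

ℓ(w)=25; the 6 essential cells (i,j,r):

[(4, 8, 2), (5, 7, 2), (6, 1, 0), (6, 5, 2), (8, 5, 3), (9, 4, 3)]


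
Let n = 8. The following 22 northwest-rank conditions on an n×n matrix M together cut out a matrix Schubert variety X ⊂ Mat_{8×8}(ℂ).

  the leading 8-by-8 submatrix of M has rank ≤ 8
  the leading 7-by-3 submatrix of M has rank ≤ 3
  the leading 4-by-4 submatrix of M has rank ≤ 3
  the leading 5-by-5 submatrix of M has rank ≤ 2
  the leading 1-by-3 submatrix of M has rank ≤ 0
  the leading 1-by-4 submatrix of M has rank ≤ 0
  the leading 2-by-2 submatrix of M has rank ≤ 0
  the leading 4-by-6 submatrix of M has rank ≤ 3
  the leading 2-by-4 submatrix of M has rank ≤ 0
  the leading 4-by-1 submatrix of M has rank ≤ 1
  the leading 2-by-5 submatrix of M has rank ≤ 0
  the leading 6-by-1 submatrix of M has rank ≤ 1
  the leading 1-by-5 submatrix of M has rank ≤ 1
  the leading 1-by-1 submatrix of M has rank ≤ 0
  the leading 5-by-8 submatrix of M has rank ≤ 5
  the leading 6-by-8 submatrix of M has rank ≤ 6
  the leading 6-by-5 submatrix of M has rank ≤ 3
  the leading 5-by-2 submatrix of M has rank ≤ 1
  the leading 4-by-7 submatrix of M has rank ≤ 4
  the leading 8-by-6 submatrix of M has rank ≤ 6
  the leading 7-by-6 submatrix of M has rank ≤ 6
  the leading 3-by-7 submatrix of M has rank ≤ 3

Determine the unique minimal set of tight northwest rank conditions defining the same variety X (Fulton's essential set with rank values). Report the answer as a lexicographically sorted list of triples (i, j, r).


Reconstructing r_w from the 22 given conditions:

  row 1: 0, 0, 0, 0, 0, 1, 1, 1
  row 2: 0, 0, 0, 0, 0, 1, 2, 2
  row 3: 1, 1, 1, 1, 1, 2, 3, 3
  row 4: 1, 1, 2, 2, 2, 3, 4, 4
  row 5: 1, 1, 2, 2, 2, 3, 4, 5
  row 6: 1, 2, 3, 3, 3, 4, 5, 6
  row 7: 1, 2, 3, 4, 4, 5, 6, 7
  row 8: 1, 2, 3, 4, 5, 6, 7, 8

giving w = (6, 7, 1, 3, 8, 2, 4, 5) via Δ²R.

Rothe diagram D(w) (14 cells), 3 SE-corners (essential conditions):

[(2, 5, 0), (5, 2, 1), (5, 5, 2)]


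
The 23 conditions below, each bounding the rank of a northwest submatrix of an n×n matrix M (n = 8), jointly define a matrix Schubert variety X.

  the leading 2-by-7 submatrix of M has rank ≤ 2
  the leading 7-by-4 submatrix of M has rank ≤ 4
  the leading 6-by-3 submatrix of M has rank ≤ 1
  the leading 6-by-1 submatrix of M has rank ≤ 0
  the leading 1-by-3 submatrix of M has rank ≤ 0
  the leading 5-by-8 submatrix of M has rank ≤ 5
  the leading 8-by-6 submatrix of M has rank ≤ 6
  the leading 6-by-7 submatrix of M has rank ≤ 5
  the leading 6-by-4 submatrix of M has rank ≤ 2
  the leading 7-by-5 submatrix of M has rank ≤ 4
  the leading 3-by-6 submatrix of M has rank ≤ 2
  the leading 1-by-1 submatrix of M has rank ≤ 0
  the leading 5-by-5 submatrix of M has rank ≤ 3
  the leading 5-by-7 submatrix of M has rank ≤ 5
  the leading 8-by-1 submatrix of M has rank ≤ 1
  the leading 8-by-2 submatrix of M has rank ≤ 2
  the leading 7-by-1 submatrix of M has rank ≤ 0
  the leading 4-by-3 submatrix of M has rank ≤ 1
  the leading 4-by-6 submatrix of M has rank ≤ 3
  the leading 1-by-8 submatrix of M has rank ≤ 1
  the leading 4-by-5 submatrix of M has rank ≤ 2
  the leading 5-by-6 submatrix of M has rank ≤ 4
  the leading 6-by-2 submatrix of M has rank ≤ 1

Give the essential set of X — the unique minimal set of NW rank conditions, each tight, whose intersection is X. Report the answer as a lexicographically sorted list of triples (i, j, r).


Propagating the 23 rank bounds to every northwest block:

  row 1: 0 0 0 1 1 1 1 1
  row 2: 0 1 1 2 2 2 2 2
  row 3: 0 1 1 2 2 2 3 3
  row 4: 0 1 1 2 2 3 4 4
  row 5: 0 1 1 2 3 4 5 5
  row 6: 0 1 1 2 3 4 5 6
  row 7: 0 1 2 3 4 5 6 7
  row 8: 1 2 3 4 5 6 7 8

the unique w with this rank table is (4, 2, 7, 6, 5, 8, 3, 1).

D(w) has 16 cells with 5 SE-corners; essential set:

[(1, 3, 0), (3, 6, 2), (4, 5, 2), (6, 3, 1), (7, 1, 0)]


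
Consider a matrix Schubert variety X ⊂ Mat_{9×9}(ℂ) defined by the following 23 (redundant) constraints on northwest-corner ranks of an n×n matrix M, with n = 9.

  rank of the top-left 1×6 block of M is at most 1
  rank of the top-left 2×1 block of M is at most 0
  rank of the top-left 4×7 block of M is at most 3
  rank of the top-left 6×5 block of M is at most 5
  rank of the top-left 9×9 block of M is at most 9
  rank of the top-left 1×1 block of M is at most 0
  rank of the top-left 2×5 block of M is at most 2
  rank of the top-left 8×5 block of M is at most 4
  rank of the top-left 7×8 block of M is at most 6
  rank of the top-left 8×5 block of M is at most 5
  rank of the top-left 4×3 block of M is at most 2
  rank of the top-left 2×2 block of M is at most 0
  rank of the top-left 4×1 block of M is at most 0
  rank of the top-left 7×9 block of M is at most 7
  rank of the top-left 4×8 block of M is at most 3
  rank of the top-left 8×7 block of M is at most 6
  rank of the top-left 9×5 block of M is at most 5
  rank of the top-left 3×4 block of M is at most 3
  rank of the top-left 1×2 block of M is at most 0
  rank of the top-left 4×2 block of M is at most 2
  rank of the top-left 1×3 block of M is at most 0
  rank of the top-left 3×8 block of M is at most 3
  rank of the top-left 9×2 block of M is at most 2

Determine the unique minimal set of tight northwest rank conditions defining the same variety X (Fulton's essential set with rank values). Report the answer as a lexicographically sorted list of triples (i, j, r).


The tightest implied rank at each (i,j), from the 23 conditions:

  0 | 0 | 0 | 1 | 1 | 1 | 1 | 1 | 1
  0 | 0 | 1 | 2 | 2 | 2 | 2 | 2 | 2
  0 | 1 | 2 | 3 | 3 | 3 | 3 | 3 | 3
  0 | 1 | 2 | 3 | 3 | 3 | 3 | 3 | 4
  1 | 2 | 3 | 4 | 4 | 4 | 4 | 4 | 5
  1 | 2 | 3 | 4 | 4 | 5 | 5 | 5 | 6
  1 | 2 | 3 | 4 | 4 | 5 | 6 | 6 | 7
  1 | 2 | 3 | 4 | 4 | 5 | 6 | 7 | 8
  1 | 2 | 3 | 4 | 5 | 6 | 7 | 8 | 9

second differences of R give the permutation w = (4, 3, 2, 9, 1, 6, 7, 8, 5).

5 SE-corners of the 14-cell Rothe diagram give Ess(w):

[(1, 3, 0), (2, 2, 0), (4, 1, 0), (4, 8, 3), (8, 5, 4)]
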